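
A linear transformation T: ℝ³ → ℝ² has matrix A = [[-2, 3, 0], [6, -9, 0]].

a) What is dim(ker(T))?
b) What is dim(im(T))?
dim(ker) = 2, dim(im) = 1

Observe that row 2 = -3 × row 1 (so the rows are linearly dependent).
Thus rank(A) = 1 (only one linearly independent row).
dim(im(T)) = rank(A) = 1.
By the rank-nullity theorem applied to T: ℝ³ → ℝ², rank(A) + nullity(A) = 3 (the domain dimension), so dim(ker(T)) = 3 - 1 = 2.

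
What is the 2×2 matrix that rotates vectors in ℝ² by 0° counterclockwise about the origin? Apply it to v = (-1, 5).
R = [[1, 0], [0, 1]]; R·v = (-1, 5)

A counterclockwise rotation by angle θ in ℝ² has matrix R(θ) = [[cos θ, -sin θ], [sin θ, cos θ]].
For θ = 0°: cos θ = 1, sin θ = 0.
R(0°) = [[1, 0], [0, 1]].
R·v = [1·-1 + (0)·5, 0·-1 + 1·5] = (-1, 5).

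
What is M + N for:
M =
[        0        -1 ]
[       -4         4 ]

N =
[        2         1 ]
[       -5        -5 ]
M + N =
[        2         0 ]
[       -9        -1 ]

Matrix addition is elementwise: (M+N)[i][j] = M[i][j] + N[i][j].
  (M+N)[0][0] = (0) + (2) = 2
  (M+N)[0][1] = (-1) + (1) = 0
  (M+N)[1][0] = (-4) + (-5) = -9
  (M+N)[1][1] = (4) + (-5) = -1
M + N =
[        2         0 ]
[       -9        -1 ]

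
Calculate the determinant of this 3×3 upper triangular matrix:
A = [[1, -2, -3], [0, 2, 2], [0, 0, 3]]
6

The determinant of a triangular matrix is the product of its diagonal entries (the off-diagonal entries above the diagonal do not affect it).
det(A) = (1) * (2) * (3) = 6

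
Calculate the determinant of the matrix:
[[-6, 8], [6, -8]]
0

For a 2×2 matrix [[a, b], [c, d]], det = ad - bc
det = (-6)(-8) - (8)(6) = 48 - 48 = 0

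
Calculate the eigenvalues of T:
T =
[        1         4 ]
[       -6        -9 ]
λ = -5, -3

Solve det(T - λI) = 0. For a 2×2 matrix the characteristic equation is λ² - (trace)λ + det = 0.
trace(T) = a + d = 1 - 9 = -8.
det(T) = a*d - b*c = (1)*(-9) - (4)*(-6) = -9 + 24 = 15.
Characteristic equation: λ² - (-8)λ + (15) = 0.
Discriminant = (-8)² - 4*(15) = 64 - 60 = 4.
λ = (-8 ± √4) / 2 = (-8 ± 2) / 2 = -5, -3.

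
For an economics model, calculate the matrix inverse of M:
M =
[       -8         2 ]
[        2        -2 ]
det(M) = 12
M⁻¹ =
[     -1/6      -1/6 ]
[     -1/6      -2/3 ]

For a 2×2 matrix M = [[a, b], [c, d]] with det(M) ≠ 0, M⁻¹ = (1/det(M)) * [[d, -b], [-c, a]].
det(M) = (-8)*(-2) - (2)*(2) = 16 - 4 = 12.
M⁻¹ = (1/12) * [[-2, -2], [-2, -8]].
Dividing each entry by 12 and reducing:
M⁻¹ =
[     -1/6      -1/6 ]
[     -1/6      -2/3 ]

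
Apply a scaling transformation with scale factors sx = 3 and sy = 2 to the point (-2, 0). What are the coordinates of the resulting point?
(-6, 0)

Scaling matrix:
[[3, 0], [0, 2]]
Result: (-2 × 3, 0 × 2) = (-6, 0)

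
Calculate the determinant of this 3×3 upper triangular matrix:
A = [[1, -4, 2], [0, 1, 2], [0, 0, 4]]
4

The determinant of a triangular matrix is the product of its diagonal entries (the off-diagonal entries above the diagonal do not affect it).
det(A) = (1) * (1) * (4) = 4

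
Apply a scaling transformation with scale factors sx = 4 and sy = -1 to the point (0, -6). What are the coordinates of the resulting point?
(0, 6)

Scaling matrix:
[[4, 0], [0, -1]]
Result: (0 × 4, -6 × -1) = (0, 6)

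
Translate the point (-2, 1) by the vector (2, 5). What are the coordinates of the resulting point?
(0, 6)

Translation by (2, 5):
x' = -2 + 2 = 0
y' = 1 + 5 = 6
Homogeneous matrix: [[1, 0, 2], [0, 1, 5], [0, 0, 1]]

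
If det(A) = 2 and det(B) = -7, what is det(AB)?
-14

Use the multiplicative property of determinants: det(AB) = det(A)*det(B).
det(AB) = (2)*(-7) = -14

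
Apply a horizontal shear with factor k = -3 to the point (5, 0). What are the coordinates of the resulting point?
(5, 0)

Shear matrix for horizontal shear with factor k = -3:
[[1, -3], [0, 1]]
Result: (5, 0) → (5, 0)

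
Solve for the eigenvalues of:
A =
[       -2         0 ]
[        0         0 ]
λ = -2, 0

Solve det(A - λI) = 0. For a 2×2 matrix the characteristic equation is λ² - (trace)λ + det = 0.
trace(A) = a + d = -2 + 0 = -2.
det(A) = a*d - b*c = (-2)*(0) - (0)*(0) = 0 - 0 = 0.
Characteristic equation: λ² - (-2)λ + (0) = 0.
Discriminant = (-2)² - 4*(0) = 4 - 0 = 4.
λ = (-2 ± √4) / 2 = (-2 ± 2) / 2 = -2, 0.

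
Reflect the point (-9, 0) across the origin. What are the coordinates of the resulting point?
(9, 0)

Reflection across origin: (-9, 0) → (9, 0)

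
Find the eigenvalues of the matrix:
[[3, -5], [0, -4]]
λ = -4 and λ = 3

Characteristic equation: det(A - λI) = 0
λ² - (trace)λ + (det) = 0
λ² - (-1)λ + (-12) = 0
λ² + 1λ - 12 = 0
Solving: λ = -4, 3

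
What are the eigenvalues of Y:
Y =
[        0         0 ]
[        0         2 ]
λ = 0, 2

Solve det(Y - λI) = 0. For a 2×2 matrix the characteristic equation is λ² - (trace)λ + det = 0.
trace(Y) = a + d = 0 + 2 = 2.
det(Y) = a*d - b*c = (0)*(2) - (0)*(0) = 0 - 0 = 0.
Characteristic equation: λ² - (2)λ + (0) = 0.
Discriminant = (2)² - 4*(0) = 4 - 0 = 4.
λ = (2 ± √4) / 2 = (2 ± 2) / 2 = 0, 2.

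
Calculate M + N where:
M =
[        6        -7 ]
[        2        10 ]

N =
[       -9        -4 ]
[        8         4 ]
M + N =
[       -3       -11 ]
[       10        14 ]

Matrix addition is elementwise: (M+N)[i][j] = M[i][j] + N[i][j].
  (M+N)[0][0] = (6) + (-9) = -3
  (M+N)[0][1] = (-7) + (-4) = -11
  (M+N)[1][0] = (2) + (8) = 10
  (M+N)[1][1] = (10) + (4) = 14
M + N =
[       -3       -11 ]
[       10        14 ]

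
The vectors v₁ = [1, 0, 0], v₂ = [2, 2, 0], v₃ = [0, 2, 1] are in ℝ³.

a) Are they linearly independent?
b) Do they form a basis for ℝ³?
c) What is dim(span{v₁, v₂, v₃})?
Yes independent, yes basis, dim = 3

Stack v₁, v₂, v₃ as rows of a 3×3 matrix.
[[1, 0, 0]; [2, 2, 0]; [0, 2, 1]] is already lower triangular with nonzero diagonal entries (1, 2, 1), so its determinant is the product of the diagonal entries, det = (1)·(2)·(1) = 2 ≠ 0, and the rows are linearly independent.
Three linearly independent vectors in ℝ³ form a basis for ℝ³, so dim(span{v₁,v₂,v₃}) = 3.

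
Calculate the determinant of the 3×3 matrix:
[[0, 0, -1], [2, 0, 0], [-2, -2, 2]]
4

Expansion along first row:
det = 0·det([[0,0],[-2,2]]) - 0·det([[2,0],[-2,2]]) + -1·det([[2,0],[-2,-2]])
    = 0·(0·2 - 0·-2) - 0·(2·2 - 0·-2) + -1·(2·-2 - 0·-2)
    = 0·0 - 0·4 + -1·-4
    = 0 + 0 + 4 = 4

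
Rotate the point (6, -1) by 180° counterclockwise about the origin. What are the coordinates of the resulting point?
(-6, 1)

Rotation matrix R(θ) = [[cos θ, -sin θ], [sin θ, cos θ]]; for θ = 180°:
R = [[-1, 0], [0, -1]]
Result: R × [6, -1]ᵀ = [-1·6 + (0)·-1, 0·6 + (-1)·-1]ᵀ = (-6, 1)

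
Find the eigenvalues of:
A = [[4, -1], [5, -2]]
λ = -1, 3

Solve det(A - λI) = 0. For a 2×2 matrix this is λ² - (trace)λ + det = 0.
trace(A) = 4 - 2 = 2.
det(A) = (4)*(-2) - (-1)*(5) = -8 + 5 = -3.
Characteristic equation: λ² - (2)λ + (-3) = 0.
Discriminant: (2)² - 4*(-3) = 4 + 12 = 16.
Roots: λ = (2 ± √16) / 2 = -1, 3.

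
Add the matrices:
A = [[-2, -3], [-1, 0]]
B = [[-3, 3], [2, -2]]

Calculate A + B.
[[-5, 0], [1, -2]]

Add corresponding elements:
(-2)+(-3)=-5
(-3)+(3)=0
(-1)+(2)=1
(0)+(-2)=-2
A + B = [[-5, 0], [1, -2]]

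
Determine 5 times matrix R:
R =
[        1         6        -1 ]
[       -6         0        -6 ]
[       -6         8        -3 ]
5R =
[        5        30        -5 ]
[      -30         0       -30 ]
[      -30        40       -15 ]

Scalar multiplication is elementwise: (5R)[i][j] = 5 * R[i][j].
  (5R)[0][0] = 5 * (1) = 5
  (5R)[0][1] = 5 * (6) = 30
  (5R)[0][2] = 5 * (-1) = -5
  (5R)[1][0] = 5 * (-6) = -30
  (5R)[1][1] = 5 * (0) = 0
  (5R)[1][2] = 5 * (-6) = -30
  (5R)[2][0] = 5 * (-6) = -30
  (5R)[2][1] = 5 * (8) = 40
  (5R)[2][2] = 5 * (-3) = -15
5R =
[        5        30        -5 ]
[      -30         0       -30 ]
[      -30        40       -15 ]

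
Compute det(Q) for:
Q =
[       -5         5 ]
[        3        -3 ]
det(Q) = 0

For a 2×2 matrix [[a, b], [c, d]], det = a*d - b*c.
det(Q) = (-5)*(-3) - (5)*(3) = 15 - 15 = 0.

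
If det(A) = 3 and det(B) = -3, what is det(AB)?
-9

Use the multiplicative property of determinants: det(AB) = det(A)*det(B).
det(AB) = (3)*(-3) = -9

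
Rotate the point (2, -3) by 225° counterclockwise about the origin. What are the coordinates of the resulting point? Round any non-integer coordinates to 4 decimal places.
(-3.5355, 0.7071)

Rotation matrix R(θ) = [[cos θ, -sin θ], [sin θ, cos θ]]; for θ = 225°:
R = [[-√2/2, √2/2], [-√2/2, -√2/2]]
Result: R × [2, -3]ᵀ = [-√2/2·2 + (√2/2)·-3, -√2/2·2 + (-√2/2)·-3]ᵀ = (-3.5355, 0.7071)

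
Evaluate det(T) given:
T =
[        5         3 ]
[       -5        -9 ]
det(T) = -30

For a 2×2 matrix [[a, b], [c, d]], det = a*d - b*c.
det(T) = (5)*(-9) - (3)*(-5) = -45 + 15 = -30.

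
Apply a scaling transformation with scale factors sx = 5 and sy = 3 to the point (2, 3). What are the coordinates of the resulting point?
(10, 9)

Scaling matrix:
[[5, 0], [0, 3]]
Result: (2 × 5, 3 × 3) = (10, 9)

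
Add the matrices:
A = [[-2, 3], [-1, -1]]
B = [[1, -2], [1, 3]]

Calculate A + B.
[[-1, 1], [0, 2]]

Add corresponding elements:
(-2)+(1)=-1
(3)+(-2)=1
(-1)+(1)=0
(-1)+(3)=2
A + B = [[-1, 1], [0, 2]]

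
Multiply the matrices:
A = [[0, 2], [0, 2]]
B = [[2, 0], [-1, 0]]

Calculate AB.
[[-2, 0], [-2, 0]]

Each entry (i,j) of AB = sum over k of A[i][k]*B[k][j].
(AB)[0][0] = (0)*(2) + (2)*(-1) = -2
(AB)[0][1] = (0)*(0) + (2)*(0) = 0
(AB)[1][0] = (0)*(2) + (2)*(-1) = -2
(AB)[1][1] = (0)*(0) + (2)*(0) = 0
AB = [[-2, 0], [-2, 0]]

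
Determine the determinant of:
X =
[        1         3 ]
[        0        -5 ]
det(X) = -5

For a 2×2 matrix [[a, b], [c, d]], det = a*d - b*c.
det(X) = (1)*(-5) - (3)*(0) = -5 - 0 = -5.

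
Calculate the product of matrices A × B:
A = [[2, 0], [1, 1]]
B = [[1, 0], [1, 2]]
[[2, 0], [2, 2]]

Matrix multiplication:
C[0][0] = 2×1 + 0×1 = 2
C[0][1] = 2×0 + 0×2 = 0
C[1][0] = 1×1 + 1×1 = 2
C[1][1] = 1×0 + 1×2 = 2
Result: [[2, 0], [2, 2]]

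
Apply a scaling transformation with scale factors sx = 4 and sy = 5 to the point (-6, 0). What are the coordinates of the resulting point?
(-24, 0)

Scaling matrix:
[[4, 0], [0, 5]]
Result: (-6 × 4, 0 × 5) = (-24, 0)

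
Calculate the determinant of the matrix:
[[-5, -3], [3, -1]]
14

For a 2×2 matrix [[a, b], [c, d]], det = ad - bc
det = (-5)(-1) - (-3)(3) = 5 - -9 = 14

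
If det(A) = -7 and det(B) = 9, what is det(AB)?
-63

Use the multiplicative property of determinants: det(AB) = det(A)*det(B).
det(AB) = (-7)*(9) = -63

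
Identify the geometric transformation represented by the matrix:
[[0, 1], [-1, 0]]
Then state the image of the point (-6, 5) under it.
rotation by 90° clockwise (i.e., 270° counterclockwise); image of (-6, 5) is (5, 6)

This matches the form [[cos θ, -sin θ], [sin θ, cos θ]] of a rotation matrix; reading off cos θ and sin θ gives the angle.
The matrix [[0, 1], [-1, 0]] represents: rotation by 90° clockwise (i.e., 270° counterclockwise).
Applying it to (-6, 5): [0·-6 + 1·5, -1·-6 + 0·5] = (5, 6).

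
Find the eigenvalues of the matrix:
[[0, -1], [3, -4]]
λ = -3 and λ = -1

Characteristic equation: det(A - λI) = 0
λ² - (trace)λ + (det) = 0
λ² - (-4)λ + (3) = 0
λ² + 4λ + 3 = 0
Solving: λ = -3, -1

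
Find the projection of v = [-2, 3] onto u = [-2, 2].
[-5/2, 5/2]

The projection of v onto u is proj_u(v) = ((v·u) / (u·u)) · u.
v·u = (-2)*(-2) + (3)*(2) = 10.
u·u = (-2)*(-2) + (2)*(2) = 8.
coefficient = 10 / 8 = 5/4.
proj_u(v) = 5/4 · [-2, 2] = [-5/2, 5/2].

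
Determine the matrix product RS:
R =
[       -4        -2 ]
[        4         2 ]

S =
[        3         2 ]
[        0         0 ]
RS =
[      -12        -8 ]
[       12         8 ]

Matrix multiplication: (RS)[i][j] = sum over k of R[i][k] * S[k][j].
  (RS)[0][0] = (-4)*(3) + (-2)*(0) = -12
  (RS)[0][1] = (-4)*(2) + (-2)*(0) = -8
  (RS)[1][0] = (4)*(3) + (2)*(0) = 12
  (RS)[1][1] = (4)*(2) + (2)*(0) = 8
RS =
[      -12        -8 ]
[       12         8 ]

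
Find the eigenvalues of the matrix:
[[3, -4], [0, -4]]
λ = -4 and λ = 3

Characteristic equation: det(A - λI) = 0
λ² - (trace)λ + (det) = 0
λ² - (-1)λ + (-12) = 0
λ² + 1λ - 12 = 0
Solving: λ = -4, 3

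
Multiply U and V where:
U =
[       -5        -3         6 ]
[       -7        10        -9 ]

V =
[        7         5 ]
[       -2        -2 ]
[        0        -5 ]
UV =
[      -29       -49 ]
[      -69       -10 ]

Matrix multiplication: (UV)[i][j] = sum over k of U[i][k] * V[k][j].
  (UV)[0][0] = (-5)*(7) + (-3)*(-2) + (6)*(0) = -29
  (UV)[0][1] = (-5)*(5) + (-3)*(-2) + (6)*(-5) = -49
  (UV)[1][0] = (-7)*(7) + (10)*(-2) + (-9)*(0) = -69
  (UV)[1][1] = (-7)*(5) + (10)*(-2) + (-9)*(-5) = -10
UV =
[      -29       -49 ]
[      -69       -10 ]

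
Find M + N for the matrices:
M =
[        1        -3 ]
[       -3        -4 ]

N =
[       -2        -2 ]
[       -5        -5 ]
M + N =
[       -1        -5 ]
[       -8        -9 ]

Matrix addition is elementwise: (M+N)[i][j] = M[i][j] + N[i][j].
  (M+N)[0][0] = (1) + (-2) = -1
  (M+N)[0][1] = (-3) + (-2) = -5
  (M+N)[1][0] = (-3) + (-5) = -8
  (M+N)[1][1] = (-4) + (-5) = -9
M + N =
[       -1        -5 ]
[       -8        -9 ]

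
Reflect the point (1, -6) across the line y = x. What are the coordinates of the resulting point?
(-6, 1)

Reflection across line y = x: (1, -6) → (-6, 1)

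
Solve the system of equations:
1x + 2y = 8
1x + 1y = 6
x = 4, y = 2

Use elimination (row reduction):
Equation 1: 1x + 2y = 8.
Equation 2: 1x + 1y = 6.
Multiply Eq1 by 1 and Eq2 by 1: 1x + 2y = 8;  1x + 1y = 6.
Subtract: (-1)y = -2, so y = 2.
Back-substitute into Eq1: 1x + 2*(2) = 8, so x = 4.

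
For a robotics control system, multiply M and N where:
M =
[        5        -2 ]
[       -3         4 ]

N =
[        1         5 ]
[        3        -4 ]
MN =
[       -1        33 ]
[        9       -31 ]

Matrix multiplication: (MN)[i][j] = sum over k of M[i][k] * N[k][j].
  (MN)[0][0] = (5)*(1) + (-2)*(3) = -1
  (MN)[0][1] = (5)*(5) + (-2)*(-4) = 33
  (MN)[1][0] = (-3)*(1) + (4)*(3) = 9
  (MN)[1][1] = (-3)*(5) + (4)*(-4) = -31
MN =
[       -1        33 ]
[        9       -31 ]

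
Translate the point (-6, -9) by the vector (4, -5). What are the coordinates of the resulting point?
(-2, -14)

Translation by (4, -5):
x' = -6 + 4 = -2
y' = -9 + -5 = -14
Homogeneous matrix: [[1, 0, 4], [0, 1, -5], [0, 0, 1]]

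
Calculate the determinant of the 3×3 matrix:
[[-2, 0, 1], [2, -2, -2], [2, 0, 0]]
4

Expansion along first row:
det = -2·det([[-2,-2],[0,0]]) - 0·det([[2,-2],[2,0]]) + 1·det([[2,-2],[2,0]])
    = -2·(-2·0 - -2·0) - 0·(2·0 - -2·2) + 1·(2·0 - -2·2)
    = -2·0 - 0·4 + 1·4
    = 0 + 0 + 4 = 4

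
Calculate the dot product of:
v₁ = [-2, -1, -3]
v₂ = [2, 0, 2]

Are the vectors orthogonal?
-10, No

The dot product is the sum of products of corresponding components.
v₁·v₂ = (-2)*(2) + (-1)*(0) + (-3)*(2) = -4 + 0 - 6 = -10.
Two vectors are orthogonal iff their dot product is 0; here the dot product is -10, so the vectors are not orthogonal.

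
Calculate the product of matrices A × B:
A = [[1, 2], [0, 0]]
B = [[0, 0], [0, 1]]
[[0, 2], [0, 0]]

Matrix multiplication:
C[0][0] = 1×0 + 2×0 = 0
C[0][1] = 1×0 + 2×1 = 2
C[1][0] = 0×0 + 0×0 = 0
C[1][1] = 0×0 + 0×1 = 0
Result: [[0, 2], [0, 0]]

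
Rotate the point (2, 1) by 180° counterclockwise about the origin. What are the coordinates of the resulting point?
(-2, -1)

Rotation matrix R(θ) = [[cos θ, -sin θ], [sin θ, cos θ]]; for θ = 180°:
R = [[-1, 0], [0, -1]]
Result: R × [2, 1]ᵀ = [-1·2 + (0)·1, 0·2 + (-1)·1]ᵀ = (-2, -1)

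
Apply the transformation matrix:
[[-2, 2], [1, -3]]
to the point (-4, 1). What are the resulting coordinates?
(10, -7)

Matrix multiplication:
[[-2, 2], [1, -3]] × [-4, 1]ᵀ
= [-2×-4 + 2×1, 1×-4 + -3×1]ᵀ
= [10.0000, -7.0000]ᵀ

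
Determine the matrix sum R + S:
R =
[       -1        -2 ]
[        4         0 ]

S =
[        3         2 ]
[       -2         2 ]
R + S =
[        2         0 ]
[        2         2 ]

Matrix addition is elementwise: (R+S)[i][j] = R[i][j] + S[i][j].
  (R+S)[0][0] = (-1) + (3) = 2
  (R+S)[0][1] = (-2) + (2) = 0
  (R+S)[1][0] = (4) + (-2) = 2
  (R+S)[1][1] = (0) + (2) = 2
R + S =
[        2         0 ]
[        2         2 ]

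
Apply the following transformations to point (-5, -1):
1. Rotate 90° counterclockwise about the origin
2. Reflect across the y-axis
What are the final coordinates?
(-1, -5)

Step 1: Rotate 90° → (1, -5)
Step 2: Reflect across the y-axis → (-1, -5)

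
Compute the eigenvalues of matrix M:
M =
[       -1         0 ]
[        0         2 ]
λ = -1, 2

Solve det(M - λI) = 0. For a 2×2 matrix the characteristic equation is λ² - (trace)λ + det = 0.
trace(M) = a + d = -1 + 2 = 1.
det(M) = a*d - b*c = (-1)*(2) - (0)*(0) = -2 - 0 = -2.
Characteristic equation: λ² - (1)λ + (-2) = 0.
Discriminant = (1)² - 4*(-2) = 1 + 8 = 9.
λ = (1 ± √9) / 2 = (1 ± 3) / 2 = -1, 2.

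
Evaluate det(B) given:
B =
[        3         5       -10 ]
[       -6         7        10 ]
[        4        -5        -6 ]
det(B) = 24

Expand along row 0 (cofactor expansion): det(B) = a*(e*i - f*h) - b*(d*i - f*g) + c*(d*h - e*g), where the 3×3 is [[a, b, c], [d, e, f], [g, h, i]].
Minor M_00 = (7)*(-6) - (10)*(-5) = -42 + 50 = 8.
Minor M_01 = (-6)*(-6) - (10)*(4) = 36 - 40 = -4.
Minor M_02 = (-6)*(-5) - (7)*(4) = 30 - 28 = 2.
det(B) = (3)*(8) - (5)*(-4) + (-10)*(2) = 24 + 20 - 20 = 24.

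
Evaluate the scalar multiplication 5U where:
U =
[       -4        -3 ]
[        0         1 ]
5U =
[      -20       -15 ]
[        0         5 ]

Scalar multiplication is elementwise: (5U)[i][j] = 5 * U[i][j].
  (5U)[0][0] = 5 * (-4) = -20
  (5U)[0][1] = 5 * (-3) = -15
  (5U)[1][0] = 5 * (0) = 0
  (5U)[1][1] = 5 * (1) = 5
5U =
[      -20       -15 ]
[        0         5 ]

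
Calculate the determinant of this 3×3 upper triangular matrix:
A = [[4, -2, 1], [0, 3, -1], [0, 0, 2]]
24

The determinant of a triangular matrix is the product of its diagonal entries (the off-diagonal entries above the diagonal do not affect it).
det(A) = (4) * (3) * (2) = 24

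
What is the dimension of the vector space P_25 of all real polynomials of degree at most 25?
Dimension = 26

A polynomial of degree at most 25 can be written as a₀ + a₁x + a₂x² + … + a_25x^25, with 26 free coefficients a₀, …, a_25.
The set {1, x, x², …, x^25} is a basis: it spans P_25 (every such polynomial is a linear combination of these) and is linearly independent (a polynomial is zero iff all its coefficients are zero).
Therefore dim(P_25) = 25 + 1 = 26.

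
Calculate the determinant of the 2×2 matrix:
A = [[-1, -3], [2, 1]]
5

For A = [[a, b], [c, d]], det(A) = a*d - b*c.
det(A) = (-1)*(1) - (-3)*(2) = -1 - -6 = 5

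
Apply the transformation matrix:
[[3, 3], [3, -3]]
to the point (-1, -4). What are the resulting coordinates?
(-15, 9)

Matrix multiplication:
[[3, 3], [3, -3]] × [-1, -4]ᵀ
= [3×-1 + 3×-4, 3×-1 + -3×-4]ᵀ
= [-15.0000, 9.0000]ᵀ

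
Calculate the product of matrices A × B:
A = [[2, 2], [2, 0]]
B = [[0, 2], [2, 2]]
[[4, 8], [0, 4]]

Matrix multiplication:
C[0][0] = 2×0 + 2×2 = 4
C[0][1] = 2×2 + 2×2 = 8
C[1][0] = 2×0 + 0×2 = 0
C[1][1] = 2×2 + 0×2 = 4
Result: [[4, 8], [0, 4]]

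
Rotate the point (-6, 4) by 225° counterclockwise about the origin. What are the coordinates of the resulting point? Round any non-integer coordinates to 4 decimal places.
(7.0711, 1.4142)

Rotation matrix R(θ) = [[cos θ, -sin θ], [sin θ, cos θ]]; for θ = 225°:
R = [[-√2/2, √2/2], [-√2/2, -√2/2]]
Result: R × [-6, 4]ᵀ = [-√2/2·-6 + (√2/2)·4, -√2/2·-6 + (-√2/2)·4]ᵀ = (7.0711, 1.4142)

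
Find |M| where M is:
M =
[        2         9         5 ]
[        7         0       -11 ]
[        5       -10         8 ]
det(M) = -1569

Expand along row 0 (cofactor expansion): det(M) = a*(e*i - f*h) - b*(d*i - f*g) + c*(d*h - e*g), where the 3×3 is [[a, b, c], [d, e, f], [g, h, i]].
Minor M_00 = (0)*(8) - (-11)*(-10) = 0 - 110 = -110.
Minor M_01 = (7)*(8) - (-11)*(5) = 56 + 55 = 111.
Minor M_02 = (7)*(-10) - (0)*(5) = -70 - 0 = -70.
det(M) = (2)*(-110) - (9)*(111) + (5)*(-70) = -220 - 999 - 350 = -1569.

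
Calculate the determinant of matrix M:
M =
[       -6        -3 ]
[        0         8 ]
det(M) = -48

For a 2×2 matrix [[a, b], [c, d]], det = a*d - b*c.
det(M) = (-6)*(8) - (-3)*(0) = -48 - 0 = -48.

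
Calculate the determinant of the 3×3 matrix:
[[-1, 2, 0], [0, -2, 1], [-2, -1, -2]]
-9

Expansion along first row:
det = -1·det([[-2,1],[-1,-2]]) - 2·det([[0,1],[-2,-2]]) + 0·det([[0,-2],[-2,-1]])
    = -1·(-2·-2 - 1·-1) - 2·(0·-2 - 1·-2) + 0·(0·-1 - -2·-2)
    = -1·5 - 2·2 + 0·-4
    = -5 + -4 + 0 = -9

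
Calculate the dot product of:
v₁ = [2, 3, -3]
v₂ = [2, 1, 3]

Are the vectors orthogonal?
-2, No

The dot product is the sum of products of corresponding components.
v₁·v₂ = (2)*(2) + (3)*(1) + (-3)*(3) = 4 + 3 - 9 = -2.
Two vectors are orthogonal iff their dot product is 0; here the dot product is -2, so the vectors are not orthogonal.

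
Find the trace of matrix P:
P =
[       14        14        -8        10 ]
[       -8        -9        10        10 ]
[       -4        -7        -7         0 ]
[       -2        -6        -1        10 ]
tr(P) = 14 - 9 - 7 + 10 = 8

The trace of a square matrix is the sum of its diagonal entries.
Diagonal entries of P: P[0][0] = 14, P[1][1] = -9, P[2][2] = -7, P[3][3] = 10.
tr(P) = 14 - 9 - 7 + 10 = 8.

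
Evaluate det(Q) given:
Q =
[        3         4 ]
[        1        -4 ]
det(Q) = -16

For a 2×2 matrix [[a, b], [c, d]], det = a*d - b*c.
det(Q) = (3)*(-4) - (4)*(1) = -12 - 4 = -16.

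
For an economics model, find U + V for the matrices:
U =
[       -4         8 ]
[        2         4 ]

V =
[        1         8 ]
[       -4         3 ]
U + V =
[       -3        16 ]
[       -2         7 ]

Matrix addition is elementwise: (U+V)[i][j] = U[i][j] + V[i][j].
  (U+V)[0][0] = (-4) + (1) = -3
  (U+V)[0][1] = (8) + (8) = 16
  (U+V)[1][0] = (2) + (-4) = -2
  (U+V)[1][1] = (4) + (3) = 7
U + V =
[       -3        16 ]
[       -2         7 ]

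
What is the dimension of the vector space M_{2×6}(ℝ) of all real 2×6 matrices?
Dimension = 12

A real 2×6 matrix is determined by its 2·6 = 12 independent entries.
A standard basis is {E_ij : 1 ≤ i ≤ 2, 1 ≤ j ≤ 6}, where E_ij has a 1 in position (i, j) and 0 elsewhere — there are 12 such matrices, and they are linearly independent and span M_{2×6}(ℝ).
Therefore dim(M_{2×6}(ℝ)) = 12.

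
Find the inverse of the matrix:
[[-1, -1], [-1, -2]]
[[-2, 1], [1, -1]]

For [[a,b],[c,d]], inverse = (1/det)·[[d,-b],[-c,a]]
det = -1·-2 - -1·-1 = 1
Inverse = (1/1)·[[-2, 1], [1, -1]]
        = [[-2, 1], [1, -1]]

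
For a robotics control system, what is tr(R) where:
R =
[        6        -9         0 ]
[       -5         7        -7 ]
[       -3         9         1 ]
tr(R) = 6 + 7 + 1 = 14

The trace of a square matrix is the sum of its diagonal entries.
Diagonal entries of R: R[0][0] = 6, R[1][1] = 7, R[2][2] = 1.
tr(R) = 6 + 7 + 1 = 14.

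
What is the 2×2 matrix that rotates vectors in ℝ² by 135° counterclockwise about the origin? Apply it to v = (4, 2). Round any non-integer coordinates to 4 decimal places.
R = [[-√2/2, -√2/2], [√2/2, -√2/2]]; R·v = (-4.2426, 1.4142)

A counterclockwise rotation by angle θ in ℝ² has matrix R(θ) = [[cos θ, -sin θ], [sin θ, cos θ]].
For θ = 135°: cos θ = -√2/2, sin θ = √2/2.
R(135°) = [[-√2/2, -√2/2], [√2/2, -√2/2]].
R·v = [-√2/2·4 + (-√2/2)·2, √2/2·4 + -√2/2·2] = (-4.2426, 1.4142).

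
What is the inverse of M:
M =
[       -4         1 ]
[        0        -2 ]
det(M) = 8
M⁻¹ =
[     -1/4      -1/8 ]
[        0      -1/2 ]

For a 2×2 matrix M = [[a, b], [c, d]] with det(M) ≠ 0, M⁻¹ = (1/det(M)) * [[d, -b], [-c, a]].
det(M) = (-4)*(-2) - (1)*(0) = 8 - 0 = 8.
M⁻¹ = (1/8) * [[-2, -1], [0, -4]].
Dividing each entry by 8 and reducing:
M⁻¹ =
[     -1/4      -1/8 ]
[        0      -1/2 ]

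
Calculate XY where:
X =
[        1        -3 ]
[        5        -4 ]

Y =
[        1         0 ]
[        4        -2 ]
XY =
[      -11         6 ]
[      -11         8 ]

Matrix multiplication: (XY)[i][j] = sum over k of X[i][k] * Y[k][j].
  (XY)[0][0] = (1)*(1) + (-3)*(4) = -11
  (XY)[0][1] = (1)*(0) + (-3)*(-2) = 6
  (XY)[1][0] = (5)*(1) + (-4)*(4) = -11
  (XY)[1][1] = (5)*(0) + (-4)*(-2) = 8
XY =
[      -11         6 ]
[      -11         8 ]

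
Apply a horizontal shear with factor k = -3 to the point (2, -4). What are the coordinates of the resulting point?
(14, -4)

Shear matrix for horizontal shear with factor k = -3:
[[1, -3], [0, 1]]
Result: (2, -4) → (14, -4)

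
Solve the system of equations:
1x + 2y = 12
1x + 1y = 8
x = 4, y = 4

Use elimination (row reduction):
Equation 1: 1x + 2y = 12.
Equation 2: 1x + 1y = 8.
Multiply Eq1 by 1 and Eq2 by 1: 1x + 2y = 12;  1x + 1y = 8.
Subtract: (-1)y = -4, so y = 4.
Back-substitute into Eq1: 1x + 2*(4) = 12, so x = 4.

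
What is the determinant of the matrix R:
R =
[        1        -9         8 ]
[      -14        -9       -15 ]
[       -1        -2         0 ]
det(R) = -13

Expand along row 0 (cofactor expansion): det(R) = a*(e*i - f*h) - b*(d*i - f*g) + c*(d*h - e*g), where the 3×3 is [[a, b, c], [d, e, f], [g, h, i]].
Minor M_00 = (-9)*(0) - (-15)*(-2) = 0 - 30 = -30.
Minor M_01 = (-14)*(0) - (-15)*(-1) = 0 - 15 = -15.
Minor M_02 = (-14)*(-2) - (-9)*(-1) = 28 - 9 = 19.
det(R) = (1)*(-30) - (-9)*(-15) + (8)*(19) = -30 - 135 + 152 = -13.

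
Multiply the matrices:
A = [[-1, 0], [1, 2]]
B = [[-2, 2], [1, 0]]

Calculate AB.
[[2, -2], [0, 2]]

Each entry (i,j) of AB = sum over k of A[i][k]*B[k][j].
(AB)[0][0] = (-1)*(-2) + (0)*(1) = 2
(AB)[0][1] = (-1)*(2) + (0)*(0) = -2
(AB)[1][0] = (1)*(-2) + (2)*(1) = 0
(AB)[1][1] = (1)*(2) + (2)*(0) = 2
AB = [[2, -2], [0, 2]]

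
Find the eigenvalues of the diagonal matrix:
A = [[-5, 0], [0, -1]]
λ₁ = -5, λ₂ = -1

The characteristic polynomial of A is det(A - λI) = (-5 - λ)(-1 - λ) = 0.
The roots are λ = -5 and λ = -1, so the eigenvalues are the diagonal entries.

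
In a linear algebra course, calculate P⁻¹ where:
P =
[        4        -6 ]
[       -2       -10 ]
det(P) = -52
P⁻¹ =
[     5/26     -3/26 ]
[    -1/26     -1/13 ]

For a 2×2 matrix P = [[a, b], [c, d]] with det(P) ≠ 0, P⁻¹ = (1/det(P)) * [[d, -b], [-c, a]].
det(P) = (4)*(-10) - (-6)*(-2) = -40 - 12 = -52.
P⁻¹ = (1/-52) * [[-10, 6], [2, 4]].
Dividing each entry by -52 and reducing:
P⁻¹ =
[     5/26     -3/26 ]
[    -1/26     -1/13 ]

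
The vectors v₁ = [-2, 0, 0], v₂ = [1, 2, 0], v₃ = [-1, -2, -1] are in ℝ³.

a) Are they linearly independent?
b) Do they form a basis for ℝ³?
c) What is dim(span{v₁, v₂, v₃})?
Yes independent, yes basis, dim = 3

Stack v₁, v₂, v₃ as rows of a 3×3 matrix.
[[-2, 0, 0]; [1, 2, 0]; [-1, -2, -1]] is already lower triangular with nonzero diagonal entries (-2, 2, -1), so its determinant is the product of the diagonal entries, det = (-2)·(2)·(-1) = 4 ≠ 0, and the rows are linearly independent.
Three linearly independent vectors in ℝ³ form a basis for ℝ³, so dim(span{v₁,v₂,v₃}) = 3.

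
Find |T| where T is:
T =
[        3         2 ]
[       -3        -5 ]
det(T) = -9

For a 2×2 matrix [[a, b], [c, d]], det = a*d - b*c.
det(T) = (3)*(-5) - (2)*(-3) = -15 + 6 = -9.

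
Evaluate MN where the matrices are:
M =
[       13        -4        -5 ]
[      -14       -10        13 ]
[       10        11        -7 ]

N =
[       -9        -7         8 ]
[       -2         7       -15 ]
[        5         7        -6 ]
MN =
[     -134      -154       194 ]
[      211       119       -40 ]
[     -147       -42       -43 ]

Matrix multiplication: (MN)[i][j] = sum over k of M[i][k] * N[k][j].
  (MN)[0][0] = (13)*(-9) + (-4)*(-2) + (-5)*(5) = -134
  (MN)[0][1] = (13)*(-7) + (-4)*(7) + (-5)*(7) = -154
  (MN)[0][2] = (13)*(8) + (-4)*(-15) + (-5)*(-6) = 194
  (MN)[1][0] = (-14)*(-9) + (-10)*(-2) + (13)*(5) = 211
  (MN)[1][1] = (-14)*(-7) + (-10)*(7) + (13)*(7) = 119
  (MN)[1][2] = (-14)*(8) + (-10)*(-15) + (13)*(-6) = -40
  (MN)[2][0] = (10)*(-9) + (11)*(-2) + (-7)*(5) = -147
  (MN)[2][1] = (10)*(-7) + (11)*(7) + (-7)*(7) = -42
  (MN)[2][2] = (10)*(8) + (11)*(-15) + (-7)*(-6) = -43
MN =
[     -134      -154       194 ]
[      211       119       -40 ]
[     -147       -42       -43 ]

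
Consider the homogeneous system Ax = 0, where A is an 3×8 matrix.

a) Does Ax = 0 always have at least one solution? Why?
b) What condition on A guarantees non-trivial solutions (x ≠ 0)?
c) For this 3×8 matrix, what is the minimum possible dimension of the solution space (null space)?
a) Yes, x = 0 is always a solution. b) When A has linearly dependent columns (rank < n). c) Minimum nullity = 5.

a) x = 0 satisfies A·0 = 0, so the zero vector is always a solution.
b) Non-trivial solutions exist iff the columns of A are linearly dependent, equivalently rank(A) < n (the number of columns).
c) By rank-nullity, rank(A) + nullity(A) = n = 8. Since A has only 3 rows, rank(A) ≤ 3, so nullity(A) ≥ 8 - 3 = 5.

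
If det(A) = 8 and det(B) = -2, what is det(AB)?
-16

Use the multiplicative property of determinants: det(AB) = det(A)*det(B).
det(AB) = (8)*(-2) = -16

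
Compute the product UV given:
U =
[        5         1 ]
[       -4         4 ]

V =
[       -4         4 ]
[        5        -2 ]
UV =
[      -15        18 ]
[       36       -24 ]

Matrix multiplication: (UV)[i][j] = sum over k of U[i][k] * V[k][j].
  (UV)[0][0] = (5)*(-4) + (1)*(5) = -15
  (UV)[0][1] = (5)*(4) + (1)*(-2) = 18
  (UV)[1][0] = (-4)*(-4) + (4)*(5) = 36
  (UV)[1][1] = (-4)*(4) + (4)*(-2) = -24
UV =
[      -15        18 ]
[       36       -24 ]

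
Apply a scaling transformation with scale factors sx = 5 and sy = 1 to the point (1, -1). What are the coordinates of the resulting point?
(5, -1)

Scaling matrix:
[[5, 0], [0, 1]]
Result: (1 × 5, -1 × 1) = (5, -1)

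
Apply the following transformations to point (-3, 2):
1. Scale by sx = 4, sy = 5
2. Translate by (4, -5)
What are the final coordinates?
(-8, 5)

Step 1: Scale (-3, 2) by (sx, sy) = (4, 5) → (-12, 10)
Step 2: Translate by (4, -5) → (-8, 5)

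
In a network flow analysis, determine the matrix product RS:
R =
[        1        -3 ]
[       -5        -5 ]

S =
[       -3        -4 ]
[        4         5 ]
RS =
[      -15       -19 ]
[       -5        -5 ]

Matrix multiplication: (RS)[i][j] = sum over k of R[i][k] * S[k][j].
  (RS)[0][0] = (1)*(-3) + (-3)*(4) = -15
  (RS)[0][1] = (1)*(-4) + (-3)*(5) = -19
  (RS)[1][0] = (-5)*(-3) + (-5)*(4) = -5
  (RS)[1][1] = (-5)*(-4) + (-5)*(5) = -5
RS =
[      -15       -19 ]
[       -5        -5 ]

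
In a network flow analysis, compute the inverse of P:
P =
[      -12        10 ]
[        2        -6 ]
det(P) = 52
P⁻¹ =
[    -3/26     -5/26 ]
[    -1/26     -3/13 ]

For a 2×2 matrix P = [[a, b], [c, d]] with det(P) ≠ 0, P⁻¹ = (1/det(P)) * [[d, -b], [-c, a]].
det(P) = (-12)*(-6) - (10)*(2) = 72 - 20 = 52.
P⁻¹ = (1/52) * [[-6, -10], [-2, -12]].
Dividing each entry by 52 and reducing:
P⁻¹ =
[    -3/26     -5/26 ]
[    -1/26     -3/13 ]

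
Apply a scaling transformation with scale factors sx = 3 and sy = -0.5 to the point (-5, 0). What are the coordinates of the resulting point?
(-15, 0.0)

Scaling matrix:
[[3, 0], [0, -0.50]]
Result: (-5 × 3, 0 × -0.5) = (-15, 0.0)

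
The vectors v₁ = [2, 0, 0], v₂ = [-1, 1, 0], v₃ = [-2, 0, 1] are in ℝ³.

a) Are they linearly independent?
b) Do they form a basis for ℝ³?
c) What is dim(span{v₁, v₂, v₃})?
Yes independent, yes basis, dim = 3

Stack v₁, v₂, v₃ as rows of a 3×3 matrix.
[[2, 0, 0]; [-1, 1, 0]; [-2, 0, 1]] is already lower triangular with nonzero diagonal entries (2, 1, 1), so its determinant is the product of the diagonal entries, det = (2)·(1)·(1) = 2 ≠ 0, and the rows are linearly independent.
Three linearly independent vectors in ℝ³ form a basis for ℝ³, so dim(span{v₁,v₂,v₃}) = 3.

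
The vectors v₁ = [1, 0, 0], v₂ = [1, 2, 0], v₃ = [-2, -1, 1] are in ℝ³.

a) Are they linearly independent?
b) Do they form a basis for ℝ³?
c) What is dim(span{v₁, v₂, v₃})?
Yes independent, yes basis, dim = 3

Stack v₁, v₂, v₃ as rows of a 3×3 matrix.
[[1, 0, 0]; [1, 2, 0]; [-2, -1, 1]] is already lower triangular with nonzero diagonal entries (1, 2, 1), so its determinant is the product of the diagonal entries, det = (1)·(2)·(1) = 2 ≠ 0, and the rows are linearly independent.
Three linearly independent vectors in ℝ³ form a basis for ℝ³, so dim(span{v₁,v₂,v₃}) = 3.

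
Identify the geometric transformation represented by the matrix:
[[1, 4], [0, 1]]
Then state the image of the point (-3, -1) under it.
horizontal shear with factor 4; image of (-3, -1) is (-7, -1)

The matrix [[1, k], [0, 1]] sends (x, y) to (x + 4y, y), leaving the y-coordinate fixed: a horizontal shear.
The matrix [[1, 4], [0, 1]] represents: horizontal shear with factor 4.
Applying it to (-3, -1): [1·-3 + 4·-1, 0·-3 + 1·-1] = (-7, -1).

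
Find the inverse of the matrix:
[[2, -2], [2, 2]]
[[1/4, 1/4], [-1/4, 1/4]]

For [[a,b],[c,d]], inverse = (1/det)·[[d,-b],[-c,a]]
det = 2·2 - -2·2 = 8
Inverse = (1/8)·[[2, 2], [-2, 2]]
        = [[1/4, 1/4], [-1/4, 1/4]]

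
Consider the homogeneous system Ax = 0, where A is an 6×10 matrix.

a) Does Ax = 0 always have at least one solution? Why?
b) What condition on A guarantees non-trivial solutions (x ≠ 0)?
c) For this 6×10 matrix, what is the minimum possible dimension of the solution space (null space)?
a) Yes, x = 0 is always a solution. b) When A has linearly dependent columns (rank < n). c) Minimum nullity = 4.

a) x = 0 satisfies A·0 = 0, so the zero vector is always a solution.
b) Non-trivial solutions exist iff the columns of A are linearly dependent, equivalently rank(A) < n (the number of columns).
c) By rank-nullity, rank(A) + nullity(A) = n = 10. Since A has only 6 rows, rank(A) ≤ 6, so nullity(A) ≥ 10 - 6 = 4.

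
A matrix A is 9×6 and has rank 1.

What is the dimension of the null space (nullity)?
5

The rank-nullity theorem for an m×n matrix states:
rank(A) + nullity(A) = n (the number of columns).
Here n = 6 and rank(A) = 1, so nullity(A) = 6 - 1 = 5.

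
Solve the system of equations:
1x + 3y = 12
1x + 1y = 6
x = 3, y = 3

Use elimination (row reduction):
Equation 1: 1x + 3y = 12.
Equation 2: 1x + 1y = 6.
Multiply Eq1 by 1 and Eq2 by 1: 1x + 3y = 12;  1x + 1y = 6.
Subtract: (-2)y = -6, so y = 3.
Back-substitute into Eq1: 1x + 3*(3) = 12, so x = 3.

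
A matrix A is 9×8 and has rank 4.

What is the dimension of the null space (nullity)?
4

The rank-nullity theorem for an m×n matrix states:
rank(A) + nullity(A) = n (the number of columns).
Here n = 8 and rank(A) = 4, so nullity(A) = 8 - 4 = 4.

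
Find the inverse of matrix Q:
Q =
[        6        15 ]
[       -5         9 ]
det(Q) = 129
Q⁻¹ =
[     3/43     -5/43 ]
[    5/129      2/43 ]

For a 2×2 matrix Q = [[a, b], [c, d]] with det(Q) ≠ 0, Q⁻¹ = (1/det(Q)) * [[d, -b], [-c, a]].
det(Q) = (6)*(9) - (15)*(-5) = 54 + 75 = 129.
Q⁻¹ = (1/129) * [[9, -15], [5, 6]].
Dividing each entry by 129 and reducing:
Q⁻¹ =
[     3/43     -5/43 ]
[    5/129      2/43 ]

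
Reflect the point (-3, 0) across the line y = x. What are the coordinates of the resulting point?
(0, -3)

Reflection across line y = x: (-3, 0) → (0, -3)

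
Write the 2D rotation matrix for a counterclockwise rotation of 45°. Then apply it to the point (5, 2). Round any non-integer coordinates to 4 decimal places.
R = [[√2/2, -√2/2], [√2/2, √2/2]]; R·(5, 2) = (2.1213, 4.9497)

Rotation matrix formula: R(θ) = [[cos θ, -sin θ], [sin θ, cos θ]]
For θ = 45°:
cos(45°) = √2/2
sin(45°) = √2/2
R = [[√2/2, -√2/2], [√2/2, √2/2]]
Apply to (5, 2): [√2/2·5 + (-√2/2)·2, √2/2·5 + √2/2·2] = (2.1213, 4.9497)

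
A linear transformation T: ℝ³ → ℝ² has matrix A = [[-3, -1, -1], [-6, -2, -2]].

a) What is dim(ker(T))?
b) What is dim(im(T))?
dim(ker) = 2, dim(im) = 1

Observe that row 2 = 2 × row 1 (so the rows are linearly dependent).
Thus rank(A) = 1 (only one linearly independent row).
dim(im(T)) = rank(A) = 1.
By the rank-nullity theorem applied to T: ℝ³ → ℝ², rank(A) + nullity(A) = 3 (the domain dimension), so dim(ker(T)) = 3 - 1 = 2.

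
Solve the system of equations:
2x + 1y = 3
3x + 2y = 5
x = 1, y = 1

Use elimination (row reduction):
Equation 1: 2x + 1y = 3.
Equation 2: 3x + 2y = 5.
Multiply Eq1 by 3 and Eq2 by 2: 6x + 3y = 9;  6x + 4y = 10.
Subtract: (1)y = 1, so y = 1.
Back-substitute into Eq1: 2x + 1*(1) = 3, so x = 1.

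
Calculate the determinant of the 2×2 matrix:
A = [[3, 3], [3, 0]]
-9

For A = [[a, b], [c, d]], det(A) = a*d - b*c.
det(A) = (3)*(0) - (3)*(3) = 0 - 9 = -9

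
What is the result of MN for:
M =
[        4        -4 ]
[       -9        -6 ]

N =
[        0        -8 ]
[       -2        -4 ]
MN =
[        8       -16 ]
[       12        96 ]

Matrix multiplication: (MN)[i][j] = sum over k of M[i][k] * N[k][j].
  (MN)[0][0] = (4)*(0) + (-4)*(-2) = 8
  (MN)[0][1] = (4)*(-8) + (-4)*(-4) = -16
  (MN)[1][0] = (-9)*(0) + (-6)*(-2) = 12
  (MN)[1][1] = (-9)*(-8) + (-6)*(-4) = 96
MN =
[        8       -16 ]
[       12        96 ]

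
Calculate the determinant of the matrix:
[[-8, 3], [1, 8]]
-67

For a 2×2 matrix [[a, b], [c, d]], det = ad - bc
det = (-8)(8) - (3)(1) = -64 - 3 = -67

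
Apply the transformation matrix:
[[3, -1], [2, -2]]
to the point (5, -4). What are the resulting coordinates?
(19, 18)

Matrix multiplication:
[[3, -1], [2, -2]] × [5, -4]ᵀ
= [3×5 + -1×-4, 2×5 + -2×-4]ᵀ
= [19.0000, 18.0000]ᵀ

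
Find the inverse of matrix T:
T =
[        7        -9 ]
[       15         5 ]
det(T) = 170
T⁻¹ =
[     1/34     9/170 ]
[    -3/34     7/170 ]

For a 2×2 matrix T = [[a, b], [c, d]] with det(T) ≠ 0, T⁻¹ = (1/det(T)) * [[d, -b], [-c, a]].
det(T) = (7)*(5) - (-9)*(15) = 35 + 135 = 170.
T⁻¹ = (1/170) * [[5, 9], [-15, 7]].
Dividing each entry by 170 and reducing:
T⁻¹ =
[     1/34     9/170 ]
[    -3/34     7/170 ]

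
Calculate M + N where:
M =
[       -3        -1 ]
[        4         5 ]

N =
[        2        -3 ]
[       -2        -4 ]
M + N =
[       -1        -4 ]
[        2         1 ]

Matrix addition is elementwise: (M+N)[i][j] = M[i][j] + N[i][j].
  (M+N)[0][0] = (-3) + (2) = -1
  (M+N)[0][1] = (-1) + (-3) = -4
  (M+N)[1][0] = (4) + (-2) = 2
  (M+N)[1][1] = (5) + (-4) = 1
M + N =
[       -1        -4 ]
[        2         1 ]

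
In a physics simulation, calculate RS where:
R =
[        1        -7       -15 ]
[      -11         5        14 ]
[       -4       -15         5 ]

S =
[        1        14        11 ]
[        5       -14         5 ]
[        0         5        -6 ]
RS =
[      -34        37        66 ]
[       14      -154      -180 ]
[      -79       179      -149 ]

Matrix multiplication: (RS)[i][j] = sum over k of R[i][k] * S[k][j].
  (RS)[0][0] = (1)*(1) + (-7)*(5) + (-15)*(0) = -34
  (RS)[0][1] = (1)*(14) + (-7)*(-14) + (-15)*(5) = 37
  (RS)[0][2] = (1)*(11) + (-7)*(5) + (-15)*(-6) = 66
  (RS)[1][0] = (-11)*(1) + (5)*(5) + (14)*(0) = 14
  (RS)[1][1] = (-11)*(14) + (5)*(-14) + (14)*(5) = -154
  (RS)[1][2] = (-11)*(11) + (5)*(5) + (14)*(-6) = -180
  (RS)[2][0] = (-4)*(1) + (-15)*(5) + (5)*(0) = -79
  (RS)[2][1] = (-4)*(14) + (-15)*(-14) + (5)*(5) = 179
  (RS)[2][2] = (-4)*(11) + (-15)*(5) + (5)*(-6) = -149
RS =
[      -34        37        66 ]
[       14      -154      -180 ]
[      -79       179      -149 ]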